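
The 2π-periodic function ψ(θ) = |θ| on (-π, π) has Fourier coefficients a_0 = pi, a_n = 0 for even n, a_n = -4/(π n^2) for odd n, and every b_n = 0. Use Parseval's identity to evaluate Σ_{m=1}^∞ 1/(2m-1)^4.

pi**4/96

Parseval: a_0^2/2 + Σ a_n^2 = (1/π) ∫_{-π}^{π} ψ(θ)^2 dθ = 2*pi**2/3.
Subtract a_0^2/2 = pi**2/2: Σ a_n^2 = pi**2/6.
Only odd n contribute, with a_n^2 = 16/(π^2 n^4), so Σ_{m≥1} 1/(2m-1)^4 = π^2·(pi**2/6)/16 = pi**4/96.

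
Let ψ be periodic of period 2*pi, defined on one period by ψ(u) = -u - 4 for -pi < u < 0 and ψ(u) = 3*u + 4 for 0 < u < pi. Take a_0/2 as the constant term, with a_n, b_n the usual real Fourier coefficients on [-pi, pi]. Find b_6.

-1/3

b_6 = 1/pi ∫_{-pi}^{pi} ψ(u) sin(6*u) du.
Split the integral at the breakpoints.
Integrating by parts (boundary term plus one more integral), an antiderivative of (-u - 4) sin(6*u) is u*cos(6*u)/6 - sin(6*u)/36 + 2*cos(6*u)/3; evaluating from -pi to 0: ∫_{-pi}^{0} (-u - 4) sin(6*u) du = (2/3) - (2/3 - pi/6) = pi/6.
Integrating by parts (boundary term plus one more integral), an antiderivative of (3*u + 4) sin(6*u) is -u*cos(6*u)/2 + sin(6*u)/12 - 2*cos(6*u)/3; evaluating from 0 to pi: ∫_{0}^{pi} (3*u + 4) sin(6*u) du = (-pi/2 - 2/3) - (-2/3) = -pi/2.
Summing the pieces and multiplying by (1/pi) gives b_6 = -1/3.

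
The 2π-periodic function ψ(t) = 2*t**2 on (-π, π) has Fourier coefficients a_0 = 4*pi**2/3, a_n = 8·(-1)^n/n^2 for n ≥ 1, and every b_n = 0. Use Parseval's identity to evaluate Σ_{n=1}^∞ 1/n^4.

pi**4/90

Parseval: a_0^2/2 + Σ a_n^2 = (1/π) ∫_{-π}^{π} ψ(t)^2 dt = 8*pi**4/5.
Subtract a_0^2/2 = 8*pi**4/9: Σ a_n^2 = 32*pi**4/45.
Since a_n^2 = 64/n^4, Σ 1/n^4 = pi**4/90.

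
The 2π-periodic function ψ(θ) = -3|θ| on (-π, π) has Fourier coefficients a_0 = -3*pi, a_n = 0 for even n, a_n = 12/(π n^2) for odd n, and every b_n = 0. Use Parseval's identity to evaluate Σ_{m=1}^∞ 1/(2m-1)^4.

Parseval: a_0^2/2 + Σ a_n^2 = (1/π) ∫_{-π}^{π} ψ(θ)^2 dθ = 6*pi**2.
Subtract a_0^2/2 = 9*pi**2/2: Σ a_n^2 = 3*pi**2/2.
Only odd n contribute, with a_n^2 = 144/(π^2 n^4), so Σ_{m≥1} 1/(2m-1)^4 = π^2·(3*pi**2/2)/144 = pi**4/96.

pi**4/96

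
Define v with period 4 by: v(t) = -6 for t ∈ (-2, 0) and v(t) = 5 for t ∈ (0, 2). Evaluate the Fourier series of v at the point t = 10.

t = 10 differs from t = 2 by 2 full period(s), and the series is 4-periodic.
At t = 2 the one-sided limits are v(2^-) = 5 and v(2^+) = -6.
By Dirichlet's theorem the series converges to their average, [(5) + (-6)]/2 = -1/2.

-1/2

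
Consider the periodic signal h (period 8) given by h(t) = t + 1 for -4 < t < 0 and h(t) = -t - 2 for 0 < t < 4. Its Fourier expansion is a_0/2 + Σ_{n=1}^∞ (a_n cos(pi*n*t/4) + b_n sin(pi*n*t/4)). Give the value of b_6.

0

b_6 = 1/4 ∫_{-4}^{4} h(t) sin(3*pi*t/2) dt.
Split the integral at the breakpoints.
Integrating by parts (boundary term plus one more integral), an antiderivative of (t + 1) sin(3*pi*t/2) is -2*t*cos(3*pi*t/2)/(3*pi) + 4*sin(3*pi*t/2)/(9*pi**2) - 2*cos(3*pi*t/2)/(3*pi); evaluating from -4 to 0: ∫_{-4}^{0} (t + 1) sin(3*pi*t/2) dt = (-2/(3*pi)) - (2/pi) = -8/(3*pi).
Integrating by parts (boundary term plus one more integral), an antiderivative of (-t - 2) sin(3*pi*t/2) is 2*t*cos(3*pi*t/2)/(3*pi) - 4*sin(3*pi*t/2)/(9*pi**2) + 4*cos(3*pi*t/2)/(3*pi); evaluating from 0 to 4: ∫_{0}^{4} (-t - 2) sin(3*pi*t/2) dt = (4/pi) - (4/(3*pi)) = 8/(3*pi).
Summing the pieces and multiplying by (1/4) gives b_6 = 0.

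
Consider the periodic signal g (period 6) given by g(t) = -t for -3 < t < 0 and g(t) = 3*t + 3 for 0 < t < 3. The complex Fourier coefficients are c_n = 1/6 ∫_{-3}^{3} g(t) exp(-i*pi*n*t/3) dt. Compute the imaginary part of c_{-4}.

Since g is real-valued, Im(c_{-4}) = -1/6 ∫_{-3}^{3} g(t) sin(-4*pi*t/3) dt = b_{4}/2.
Split the integral at the breakpoints.
Integrating by parts (boundary term plus one more integral), an antiderivative of (-t) sin(-4*pi*t/3) is -3*t*cos(4*pi*t/3)/(4*pi) + 9*sin(4*pi*t/3)/(16*pi**2); evaluating from -3 to 0: ∫_{-3}^{0} (-t) sin(-4*pi*t/3) dt = (0) - (9/(4*pi)) = -9/(4*pi).
Integrating by parts (boundary term plus one more integral), an antiderivative of (3*t + 3) sin(-4*pi*t/3) is 9*t*cos(4*pi*t/3)/(4*pi) - 27*sin(4*pi*t/3)/(16*pi**2) + 9*cos(4*pi*t/3)/(4*pi); evaluating from 0 to 3: ∫_{0}^{3} (3*t + 3) sin(-4*pi*t/3) dt = (9/pi) - (9/(4*pi)) = 27/(4*pi).
So ∫_{-3}^{3} g(t) sin(-4*pi*t/3) dt = 9/(2*pi).
Hence Im(c_{-4}) = (-1/6)·(9/(2*pi)) = -3/(4*pi).

-3/(4*pi)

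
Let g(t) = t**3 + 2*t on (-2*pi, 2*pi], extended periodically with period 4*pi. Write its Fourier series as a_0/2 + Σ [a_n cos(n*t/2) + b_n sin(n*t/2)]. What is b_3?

-8/9 + 16*pi**2/3

b_3 = (1/(2*pi)) ∫_{-2*pi}^{2*pi} g(t) sin(3*t/2) dt.
g is odd and sin(3*t/2) is odd, so the integrand is even and b_3 = 1/pi ∫_0^{2*pi} g(t) sin(3*t/2) dt.
Integrating by parts three times (tabular method), an antiderivative of (t**3 + 2*t) sin(3*t/2) is -2*t**3*cos(3*t/2)/3 + 4*t**2*sin(3*t/2)/3 + 4*t*cos(3*t/2)/9 - 8*sin(3*t/2)/27; evaluating from 0 to 2*pi: ∫_{0}^{2*pi} (t**3 + 2*t) sin(3*t/2) dt = (8*pi*(-1 + 6*pi**2)/9) - (0) = 8*pi*(-1 + 6*pi**2)/9.
Hence b_3 = (1/pi)·(8*pi*(-1 + 6*pi**2)/9) = -8/9 + 16*pi**2/3.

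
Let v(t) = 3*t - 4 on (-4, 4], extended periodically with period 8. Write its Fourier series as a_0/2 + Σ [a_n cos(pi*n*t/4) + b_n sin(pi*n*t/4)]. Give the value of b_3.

b_3 = 1/4 ∫_{-4}^{4} v(t) sin(3*pi*t/4) dt.
Integrating by parts (boundary term plus one more integral), an antiderivative of (3*t - 4) sin(3*pi*t/4) is -4*t*cos(3*pi*t/4)/pi + 16*sin(3*pi*t/4)/(3*pi**2) + 16*cos(3*pi*t/4)/(3*pi); evaluating from -4 to 4: ∫_{-4}^{4} (3*t - 4) sin(3*pi*t/4) dt = (32/(3*pi)) - (-64/(3*pi)) = 32/pi.
Hence b_3 = (1/4)·(32/pi) = 8/pi.

8/pi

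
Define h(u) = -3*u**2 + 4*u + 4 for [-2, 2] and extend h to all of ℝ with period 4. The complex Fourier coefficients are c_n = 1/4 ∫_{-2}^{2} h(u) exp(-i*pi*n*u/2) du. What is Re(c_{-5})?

Since h is real-valued, Re(c_{-5}) = 1/4 ∫_{-2}^{2} h(u) cos(-5*pi*u/2) du = a_{5}/2.
Integrating by parts twice (tabular method), an antiderivative of (-3*u**2 + 4*u + 4) cos(-5*pi*u/2) is -6*u**2*sin(5*pi*u/2)/(5*pi) + 8*u*sin(5*pi*u/2)/(5*pi) - 24*u*cos(5*pi*u/2)/(25*pi**2) + 48*sin(5*pi*u/2)/(125*pi**3) + 8*sin(5*pi*u/2)/(5*pi) + 16*cos(5*pi*u/2)/(25*pi**2); evaluating from -2 to 2: ∫_{-2}^{2} (-3*u**2 + 4*u + 4) cos(-5*pi*u/2) du = (32/(25*pi**2)) - (-64/(25*pi**2)) = 96/(25*pi**2).
Hence Re(c_{-5}) = (1/4)·(96/(25*pi**2)) = 24/(25*pi**2).

24/(25*pi**2)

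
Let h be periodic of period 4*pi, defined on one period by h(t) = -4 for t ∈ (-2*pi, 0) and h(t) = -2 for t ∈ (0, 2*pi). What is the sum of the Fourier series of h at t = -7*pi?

t = -7*pi differs from t = pi by -2 full period(s), and the series is 4*pi-periodic.
h is continuous at t = pi with value -2, so the series converges to -2 there.

-2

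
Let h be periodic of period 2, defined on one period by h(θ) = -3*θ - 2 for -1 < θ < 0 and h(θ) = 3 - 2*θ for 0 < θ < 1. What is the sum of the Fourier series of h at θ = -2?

θ = -2 differs from θ = 0 by -1 full period(s), and the series is 2-periodic.
At θ = 0 the one-sided limits are h(0^-) = -2 and h(0^+) = 3.
By Dirichlet's theorem the series converges to their average, [(-2) + (3)]/2 = 1/2.

1/2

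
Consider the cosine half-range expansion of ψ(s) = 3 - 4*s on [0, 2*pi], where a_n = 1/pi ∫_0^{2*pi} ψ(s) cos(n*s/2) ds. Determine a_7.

32/(49*pi)

a_7 = 1/pi ∫_0^{2*pi} (3 - 4*s) cos(7*s/2) ds.
Integrating by parts (boundary term plus one more integral), an antiderivative of (3 - 4*s) cos(7*s/2) is -8*s*sin(7*s/2)/7 + 6*sin(7*s/2)/7 - 16*cos(7*s/2)/49; evaluating from 0 to 2*pi: ∫_{0}^{2*pi} (3 - 4*s) cos(7*s/2) ds = (16/49) - (-16/49) = 32/49.
Hence a_7 = (1/pi)·(32/49) = 32/(49*pi).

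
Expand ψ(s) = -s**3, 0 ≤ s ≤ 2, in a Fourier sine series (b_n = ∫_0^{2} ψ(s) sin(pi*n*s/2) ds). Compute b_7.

16*(6 - 49*pi**2)/(343*pi**3)

b_7 = ∫_0^{2} (-s**3) sin(7*pi*s/2) ds.
Integrating by parts three times (tabular method), an antiderivative of (-s**3) sin(7*pi*s/2) is 2*s**3*cos(7*pi*s/2)/(7*pi) - 12*s**2*sin(7*pi*s/2)/(49*pi**2) - 48*s*cos(7*pi*s/2)/(343*pi**3) + 96*sin(7*pi*s/2)/(2401*pi**4); evaluating from 0 to 2: ∫_{0}^{2} (-s**3) sin(7*pi*s/2) ds = (16*(6 - 49*pi**2)/(343*pi**3)) - (0) = 16*(6 - 49*pi**2)/(343*pi**3).
Hence b_7 = 16*(6 - 49*pi**2)/(343*pi**3).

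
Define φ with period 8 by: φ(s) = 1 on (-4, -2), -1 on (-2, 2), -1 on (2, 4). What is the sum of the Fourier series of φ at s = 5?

s = 5 differs from s = -3 by 1 full period(s), and the series is 8-periodic.
φ is continuous at s = -3 with value 1, so the series converges to 1 there.

1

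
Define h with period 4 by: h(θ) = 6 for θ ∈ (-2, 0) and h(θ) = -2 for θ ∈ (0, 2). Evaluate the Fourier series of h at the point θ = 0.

At θ = 0 the one-sided limits are h(0^-) = 6 and h(0^+) = -2.
By Dirichlet's theorem the series converges to their average, [(6) + (-2)]/2 = 2.

2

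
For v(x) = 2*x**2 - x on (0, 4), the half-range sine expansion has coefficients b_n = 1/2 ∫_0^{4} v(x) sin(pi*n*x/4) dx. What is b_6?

-28/(3*pi)

b_6 = 1/2 ∫_0^{4} (2*x**2 - x) sin(3*pi*x/2) dx.
Integrating by parts twice (tabular method), an antiderivative of (2*x**2 - x) sin(3*pi*x/2) is -4*x**2*cos(3*pi*x/2)/(3*pi) + 16*x*sin(3*pi*x/2)/(9*pi**2) + 2*x*cos(3*pi*x/2)/(3*pi) - 4*sin(3*pi*x/2)/(9*pi**2) + 32*cos(3*pi*x/2)/(27*pi**3); evaluating from 0 to 4: ∫_{0}^{4} (2*x**2 - x) sin(3*pi*x/2) dx = (8*(4 - 63*pi**2)/(27*pi**3)) - (32/(27*pi**3)) = -56/(3*pi).
Hence b_6 = (1/2)·(-56/(3*pi)) = -28/(3*pi).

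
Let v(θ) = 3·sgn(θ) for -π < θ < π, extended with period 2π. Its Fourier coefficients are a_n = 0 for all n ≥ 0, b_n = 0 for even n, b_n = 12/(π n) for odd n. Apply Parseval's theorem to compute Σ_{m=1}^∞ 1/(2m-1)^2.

pi**2/8

Parseval: Σ b_n^2 = (1/π) ∫_{-π}^{π} v(θ)^2 dθ = 18.
Only odd n contribute, with b_n^2 = 144/(π^2 n^2), so Σ_{m≥1} 1/(2m-1)^2 = π^2·(18)/144 = pi**2/8.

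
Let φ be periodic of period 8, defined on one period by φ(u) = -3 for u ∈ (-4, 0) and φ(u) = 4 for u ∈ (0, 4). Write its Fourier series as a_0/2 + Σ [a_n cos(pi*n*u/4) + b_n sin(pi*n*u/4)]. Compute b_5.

14/(5*pi)

b_5 = 1/4 ∫_{-4}^{4} φ(u) sin(5*pi*u/4) du.
Split the integral at the breakpoints.
Directly, an antiderivative of (-3) sin(5*pi*u/4) is 12*cos(5*pi*u/4)/(5*pi); evaluating from -4 to 0: ∫_{-4}^{0} (-3) sin(5*pi*u/4) du = (12/(5*pi)) - (-12/(5*pi)) = 24/(5*pi).
Directly, an antiderivative of (4) sin(5*pi*u/4) is -16*cos(5*pi*u/4)/(5*pi); evaluating from 0 to 4: ∫_{0}^{4} (4) sin(5*pi*u/4) du = (16/(5*pi)) - (-16/(5*pi)) = 32/(5*pi).
Summing the pieces and multiplying by (1/4) gives b_5 = 14/(5*pi).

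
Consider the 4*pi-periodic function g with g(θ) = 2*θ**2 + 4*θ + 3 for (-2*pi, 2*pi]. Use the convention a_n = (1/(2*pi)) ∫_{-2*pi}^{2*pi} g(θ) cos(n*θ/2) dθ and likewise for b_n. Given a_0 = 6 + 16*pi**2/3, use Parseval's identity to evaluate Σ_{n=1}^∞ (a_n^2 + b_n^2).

128*pi**2*(15 + 4*pi**2)/45

Parseval: a_0^2/2 + Σ_{n≥1} (a_n^2+b_n^2) = (1/(2*pi)) ∫_{-2*pi}^{2*pi} g(θ)^2 dθ = 18 + 224*pi**2/3 + 128*pi**4/5.
Subtract a_0^2/2 = 2*(9 + 8*pi**2)**2/9: Σ (a_n^2+b_n^2) = 128*pi**2*(15 + 4*pi**2)/45.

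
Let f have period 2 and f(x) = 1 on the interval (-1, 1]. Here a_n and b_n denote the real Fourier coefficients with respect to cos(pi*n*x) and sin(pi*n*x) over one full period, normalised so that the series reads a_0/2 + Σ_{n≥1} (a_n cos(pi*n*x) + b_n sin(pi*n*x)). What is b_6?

b_6 = ∫_{-1}^{1} f(x) sin(6*pi*x) dx.
f is even and sin(6*pi*x) is odd, so the integrand is odd over a symmetric interval and the integral vanishes.

0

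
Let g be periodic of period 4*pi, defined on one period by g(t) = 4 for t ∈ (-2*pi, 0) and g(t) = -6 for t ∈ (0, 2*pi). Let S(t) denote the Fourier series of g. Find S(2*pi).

At t = 2*pi the one-sided limits are g(2*pi^-) = -6 and g(2*pi^+) = 4.
By Dirichlet's theorem the series converges to their average, [(-6) + (4)]/2 = -1.

-1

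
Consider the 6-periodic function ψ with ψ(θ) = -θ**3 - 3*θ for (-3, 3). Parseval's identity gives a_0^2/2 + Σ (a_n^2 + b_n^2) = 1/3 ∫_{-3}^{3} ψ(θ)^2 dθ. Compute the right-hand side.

15984/35

1/3 ∫_{-3}^{3} ψ(θ)^2 dθ = 1/3 · (47952/35) = 15984/35.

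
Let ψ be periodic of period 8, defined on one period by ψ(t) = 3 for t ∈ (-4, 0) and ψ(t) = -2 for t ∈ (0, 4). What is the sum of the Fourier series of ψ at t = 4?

At t = 4 the one-sided limits are ψ(4^-) = -2 and ψ(4^+) = 3.
By Dirichlet's theorem the series converges to their average, [(-2) + (3)]/2 = 1/2.

1/2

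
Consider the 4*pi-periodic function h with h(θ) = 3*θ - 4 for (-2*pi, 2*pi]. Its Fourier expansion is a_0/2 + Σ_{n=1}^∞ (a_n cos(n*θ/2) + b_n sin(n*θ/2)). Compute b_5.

12/5

b_5 = (1/(2*pi)) ∫_{-2*pi}^{2*pi} h(θ) sin(5*θ/2) dθ.
Integrating by parts (boundary term plus one more integral), an antiderivative of (3*θ - 4) sin(5*θ/2) is -6*θ*cos(5*θ/2)/5 + 12*sin(5*θ/2)/25 + 8*cos(5*θ/2)/5; evaluating from -2*pi to 2*pi: ∫_{-2*pi}^{2*pi} (3*θ - 4) sin(5*θ/2) dθ = (-8/5 + 12*pi/5) - (-12*pi/5 - 8/5) = 24*pi/5.
Hence b_5 = (1/(2*pi))·(24*pi/5) = 12/5.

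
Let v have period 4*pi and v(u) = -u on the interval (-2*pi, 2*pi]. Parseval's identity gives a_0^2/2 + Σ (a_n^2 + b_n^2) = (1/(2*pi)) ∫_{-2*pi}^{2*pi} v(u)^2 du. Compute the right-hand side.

8*pi**2/3

(1/(2*pi)) ∫_{-2*pi}^{2*pi} v(u)^2 du = (1/(2*pi)) · (16*pi**3/3) = 8*pi**2/3.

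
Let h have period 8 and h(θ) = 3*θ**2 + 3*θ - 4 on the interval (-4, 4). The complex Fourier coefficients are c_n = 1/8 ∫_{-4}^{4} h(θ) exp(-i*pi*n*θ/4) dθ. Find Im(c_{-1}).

12/pi

Since h is real-valued, Im(c_{-1}) = -1/8 ∫_{-4}^{4} h(θ) sin(-pi*θ/4) dθ = b_{1}/2.
Integrating by parts twice (tabular method), an antiderivative of (3*θ**2 + 3*θ - 4) sin(-pi*θ/4) is 12*θ**2*cos(pi*θ/4)/pi - 96*θ*sin(pi*θ/4)/pi**2 + 12*θ*cos(pi*θ/4)/pi - 48*sin(pi*θ/4)/pi**2 - 384*cos(pi*θ/4)/pi**3 - 16*cos(pi*θ/4)/pi; evaluating from -4 to 4: ∫_{-4}^{4} (3*θ**2 + 3*θ - 4) sin(-pi*θ/4) dθ = (-224/pi + 384/pi**3) - (-128/pi + 384/pi**3) = -96/pi.
Hence Im(c_{-1}) = (-1/8)·(-96/pi) = 12/pi.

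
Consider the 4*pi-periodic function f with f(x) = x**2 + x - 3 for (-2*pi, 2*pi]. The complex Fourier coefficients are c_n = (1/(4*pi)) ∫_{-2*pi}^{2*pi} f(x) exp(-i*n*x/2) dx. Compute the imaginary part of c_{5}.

Since f is real-valued, Im(c_{5}) = -(1/(4*pi)) ∫_{-2*pi}^{2*pi} f(x) sin(5*x/2) dx = -b_{5}/2.
Integrating by parts twice (tabular method), an antiderivative of (x**2 + x - 3) sin(5*x/2) is -2*x**2*cos(5*x/2)/5 + 8*x*sin(5*x/2)/25 - 2*x*cos(5*x/2)/5 + 4*sin(5*x/2)/25 + 166*cos(5*x/2)/125; evaluating from -2*pi to 2*pi: ∫_{-2*pi}^{2*pi} (x**2 + x - 3) sin(5*x/2) dx = (-166/125 + 4*pi/5 + 8*pi**2/5) - (-4*pi/5 - 166/125 + 8*pi**2/5) = 8*pi/5.
Hence Im(c_{5}) = (-1/(4*pi))·(8*pi/5) = -2/5.

-2/5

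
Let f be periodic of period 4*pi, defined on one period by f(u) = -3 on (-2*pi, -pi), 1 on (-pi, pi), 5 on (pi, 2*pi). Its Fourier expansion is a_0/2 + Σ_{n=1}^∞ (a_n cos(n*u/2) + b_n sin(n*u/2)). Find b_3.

8/(3*pi)

b_3 = (1/(2*pi)) ∫_{-2*pi}^{2*pi} f(u) sin(3*u/2) du.
Split the integral at the breakpoints.
Directly, an antiderivative of (-3) sin(3*u/2) is 2*cos(3*u/2); evaluating from -2*pi to -pi: ∫_{-2*pi}^{-pi} (-3) sin(3*u/2) du = (0) - (-2) = 2.
Directly, an antiderivative of (1) sin(3*u/2) is -2*cos(3*u/2)/3; evaluating from -pi to pi: ∫_{-pi}^{pi} (1) sin(3*u/2) du = (0) - (0) = 0.
Directly, an antiderivative of (5) sin(3*u/2) is -10*cos(3*u/2)/3; evaluating from pi to 2*pi: ∫_{pi}^{2*pi} (5) sin(3*u/2) du = (10/3) - (0) = 10/3.
Summing the pieces and multiplying by (1/(2*pi)) gives b_3 = 8/(3*pi).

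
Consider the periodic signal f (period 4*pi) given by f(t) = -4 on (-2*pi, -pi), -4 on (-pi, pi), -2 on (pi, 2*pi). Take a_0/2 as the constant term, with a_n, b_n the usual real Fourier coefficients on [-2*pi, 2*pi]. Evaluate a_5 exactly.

-2/(5*pi)

a_5 = (1/(2*pi)) ∫_{-2*pi}^{2*pi} f(t) cos(5*t/2) dt.
Split the integral at the breakpoints.
Directly, an antiderivative of (-4) cos(5*t/2) is -8*sin(5*t/2)/5; evaluating from -2*pi to -pi: ∫_{-2*pi}^{-pi} (-4) cos(5*t/2) dt = (8/5) - (0) = 8/5.
Directly, an antiderivative of (-4) cos(5*t/2) is -8*sin(5*t/2)/5; evaluating from -pi to pi: ∫_{-pi}^{pi} (-4) cos(5*t/2) dt = (-8/5) - (8/5) = -16/5.
Directly, an antiderivative of (-2) cos(5*t/2) is -4*sin(5*t/2)/5; evaluating from pi to 2*pi: ∫_{pi}^{2*pi} (-2) cos(5*t/2) dt = (0) - (-4/5) = 4/5.
Summing the pieces and multiplying by (1/(2*pi)) gives a_5 = -2/(5*pi).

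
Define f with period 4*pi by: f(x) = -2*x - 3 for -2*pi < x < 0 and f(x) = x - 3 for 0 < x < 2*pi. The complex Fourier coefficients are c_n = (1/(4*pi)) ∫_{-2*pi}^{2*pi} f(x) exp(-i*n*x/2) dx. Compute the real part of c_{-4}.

0

Since f is real-valued, Re(c_{-4}) = (1/(4*pi)) ∫_{-2*pi}^{2*pi} f(x) cos(-2*x) dx = a_{4}/2.
Split the integral at the breakpoints.
Integrating by parts (boundary term plus one more integral), an antiderivative of (-2*x - 3) cos(-2*x) is -x*sin(2*x) - 3*sin(2*x)/2 - cos(2*x)/2; evaluating from -2*pi to 0: ∫_{-2*pi}^{0} (-2*x - 3) cos(-2*x) dx = (-1/2) - (-1/2) = 0.
Integrating by parts (boundary term plus one more integral), an antiderivative of (x - 3) cos(-2*x) is x*sin(2*x)/2 - 3*sin(2*x)/2 + cos(2*x)/4; evaluating from 0 to 2*pi: ∫_{0}^{2*pi} (x - 3) cos(-2*x) dx = (1/4) - (1/4) = 0.
So ∫_{-2*pi}^{2*pi} f(x) cos(-2*x) dx = 0.
Hence Re(c_{-4}) = (1/(4*pi))·(0) = 0.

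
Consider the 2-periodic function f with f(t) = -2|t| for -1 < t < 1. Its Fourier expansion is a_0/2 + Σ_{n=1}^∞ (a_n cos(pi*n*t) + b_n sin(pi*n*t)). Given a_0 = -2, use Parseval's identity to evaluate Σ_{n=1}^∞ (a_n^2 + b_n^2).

Parseval: a_0^2/2 + Σ_{n≥1} (a_n^2+b_n^2) = ∫_{-1}^{1} f(t)^2 dt = 8/3.
Subtract a_0^2/2 = 2: Σ (a_n^2+b_n^2) = 2/3.

2/3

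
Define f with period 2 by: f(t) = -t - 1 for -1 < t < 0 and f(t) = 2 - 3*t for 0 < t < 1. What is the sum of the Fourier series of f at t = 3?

t = 3 differs from t = -1 by 2 full period(s), and the series is 2-periodic.
At t = -1 the one-sided limits are f(-1^-) = -1 and f(-1^+) = 0.
By Dirichlet's theorem the series converges to their average, [(-1) + (0)]/2 = -1/2.

-1/2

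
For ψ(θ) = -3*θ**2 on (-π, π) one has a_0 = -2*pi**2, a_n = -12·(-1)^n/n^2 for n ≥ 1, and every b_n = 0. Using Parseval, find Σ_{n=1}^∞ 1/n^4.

Parseval: a_0^2/2 + Σ a_n^2 = (1/π) ∫_{-π}^{π} ψ(θ)^2 dθ = 18*pi**4/5.
Subtract a_0^2/2 = 2*pi**4: Σ a_n^2 = 8*pi**4/5.
Since a_n^2 = 144/n^4, Σ 1/n^4 = pi**4/90.

pi**4/90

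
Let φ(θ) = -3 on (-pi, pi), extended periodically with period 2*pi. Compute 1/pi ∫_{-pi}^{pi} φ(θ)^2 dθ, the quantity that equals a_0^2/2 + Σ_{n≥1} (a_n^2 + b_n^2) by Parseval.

18

1/pi ∫_{-pi}^{pi} φ(θ)^2 dθ = 1/pi · (18*pi) = 18.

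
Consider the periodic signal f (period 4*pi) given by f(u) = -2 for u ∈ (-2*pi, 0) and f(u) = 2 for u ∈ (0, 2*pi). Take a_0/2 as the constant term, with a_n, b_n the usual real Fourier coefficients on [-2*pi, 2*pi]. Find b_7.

8/(7*pi)

b_7 = (1/(2*pi)) ∫_{-2*pi}^{2*pi} f(u) sin(7*u/2) du.
f is odd and sin(7*u/2) is odd, so the integrand is even and b_7 = 1/pi ∫_0^{2*pi} f(u) sin(7*u/2) du.
Directly, an antiderivative of (2) sin(7*u/2) is -4*cos(7*u/2)/7; evaluating from 0 to 2*pi: ∫_{0}^{2*pi} (2) sin(7*u/2) du = (4/7) - (-4/7) = 8/7.
Hence b_7 = (1/pi)·(8/7) = 8/(7*pi).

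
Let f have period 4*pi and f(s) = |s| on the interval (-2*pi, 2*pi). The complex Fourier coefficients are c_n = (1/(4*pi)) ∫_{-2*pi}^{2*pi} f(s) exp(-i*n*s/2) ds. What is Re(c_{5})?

Since f is real-valued, Re(c_{5}) = (1/(4*pi)) ∫_{-2*pi}^{2*pi} f(s) cos(5*s/2) ds = a_{5}/2.
f is even and cos(5*s/2) is even, so the integrand is even: ∫_{-2*pi}^{2*pi} f(s) cos(5*s/2) ds = 2∫_0^{2*pi} f(s) cos(5*s/2) ds.
Integrating by parts (boundary term plus one more integral), an antiderivative of (s) cos(5*s/2) is 2*s*sin(5*s/2)/5 + 4*cos(5*s/2)/25; evaluating from 0 to 2*pi: ∫_{0}^{2*pi} (s) cos(5*s/2) ds = (-4/25) - (4/25) = -8/25.
So ∫_{-2*pi}^{2*pi} f(s) cos(5*s/2) ds = -16/25.
Hence Re(c_{5}) = (1/(4*pi))·(-16/25) = -4/(25*pi).

-4/(25*pi)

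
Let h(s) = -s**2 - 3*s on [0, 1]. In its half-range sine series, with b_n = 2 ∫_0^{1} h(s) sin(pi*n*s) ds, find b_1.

-8/pi + 8/pi**3

b_1 = 2 ∫_0^{1} (-s**2 - 3*s) sin(pi*s) ds.
Integrating by parts twice (tabular method), an antiderivative of (-s**2 - 3*s) sin(pi*s) is s**2*cos(pi*s)/pi - 2*s*sin(pi*s)/pi**2 + 3*s*cos(pi*s)/pi - 3*sin(pi*s)/pi**2 - 2*cos(pi*s)/pi**3; evaluating from 0 to 1: ∫_{0}^{1} (-s**2 - 3*s) sin(pi*s) ds = (-4/pi + 2/pi**3) - (-2/pi**3) = -4/pi + 4/pi**3.
Hence b_1 = 2·(-4/pi + 4/pi**3) = -8/pi + 8/pi**3.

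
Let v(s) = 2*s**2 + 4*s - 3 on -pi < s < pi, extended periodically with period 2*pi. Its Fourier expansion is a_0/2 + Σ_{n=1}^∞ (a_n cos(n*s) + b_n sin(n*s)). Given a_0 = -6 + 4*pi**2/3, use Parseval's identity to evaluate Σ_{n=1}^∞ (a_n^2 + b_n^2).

32*pi**2*(pi**2 + 15)/45

Parseval: a_0^2/2 + Σ_{n≥1} (a_n^2+b_n^2) = 1/pi ∫_{-pi}^{pi} v(s)^2 ds = 18 + 8*pi**2/3 + 8*pi**4/5.
Subtract a_0^2/2 = 2*(9 - 2*pi**2)**2/9: Σ (a_n^2+b_n^2) = 32*pi**2*(pi**2 + 15)/45.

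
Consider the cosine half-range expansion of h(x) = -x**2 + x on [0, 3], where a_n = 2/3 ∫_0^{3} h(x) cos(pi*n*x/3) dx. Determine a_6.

-1/pi**2

a_6 = 2/3 ∫_0^{3} (-x**2 + x) cos(2*pi*x) dx.
Integrating by parts twice (tabular method), an antiderivative of (-x**2 + x) cos(2*pi*x) is -x**2*sin(2*pi*x)/(2*pi) + x*sin(2*pi*x)/(2*pi) - x*cos(2*pi*x)/(2*pi**2) + sin(2*pi*x)/(4*pi**3) + cos(2*pi*x)/(4*pi**2); evaluating from 0 to 3: ∫_{0}^{3} (-x**2 + x) cos(2*pi*x) dx = (-5/(4*pi**2)) - (1/(4*pi**2)) = -3/(2*pi**2).
Hence a_6 = (2/3)·(-3/(2*pi**2)) = -1/pi**2.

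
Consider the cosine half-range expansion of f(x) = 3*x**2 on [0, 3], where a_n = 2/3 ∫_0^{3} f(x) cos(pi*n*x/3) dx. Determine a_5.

a_5 = 2/3 ∫_0^{3} (3*x**2) cos(5*pi*x/3) dx.
Integrating by parts twice (tabular method), an antiderivative of (3*x**2) cos(5*pi*x/3) is 9*x**2*sin(5*pi*x/3)/(5*pi) + 54*x*cos(5*pi*x/3)/(25*pi**2) - 162*sin(5*pi*x/3)/(125*pi**3); evaluating from 0 to 3: ∫_{0}^{3} (3*x**2) cos(5*pi*x/3) dx = (-162/(25*pi**2)) - (0) = -162/(25*pi**2).
Hence a_5 = (2/3)·(-162/(25*pi**2)) = -108/(25*pi**2).

-108/(25*pi**2)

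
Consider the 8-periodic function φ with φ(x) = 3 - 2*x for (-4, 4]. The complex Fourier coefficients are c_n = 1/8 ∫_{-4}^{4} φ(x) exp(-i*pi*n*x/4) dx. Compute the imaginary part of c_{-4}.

Since φ is real-valued, Im(c_{-4}) = -1/8 ∫_{-4}^{4} φ(x) sin(-pi*x) dx = b_{4}/2.
Integrating by parts (boundary term plus one more integral), an antiderivative of (3 - 2*x) sin(-pi*x) is -2*x*cos(pi*x)/pi + 2*sin(pi*x)/pi**2 + 3*cos(pi*x)/pi; evaluating from -4 to 4: ∫_{-4}^{4} (3 - 2*x) sin(-pi*x) dx = (-5/pi) - (11/pi) = -16/pi.
Hence Im(c_{-4}) = (-1/8)·(-16/pi) = 2/pi.

2/pi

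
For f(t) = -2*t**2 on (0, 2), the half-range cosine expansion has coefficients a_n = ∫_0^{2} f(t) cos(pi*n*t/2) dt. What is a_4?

-2/pi**2

a_4 = ∫_0^{2} (-2*t**2) cos(2*pi*t) dt.
Integrating by parts twice (tabular method), an antiderivative of (-2*t**2) cos(2*pi*t) is -t**2*sin(2*pi*t)/pi - t*cos(2*pi*t)/pi**2 + sin(2*pi*t)/(2*pi**3); evaluating from 0 to 2: ∫_{0}^{2} (-2*t**2) cos(2*pi*t) dt = (-2/pi**2) - (0) = -2/pi**2.
Hence a_4 = -2/pi**2.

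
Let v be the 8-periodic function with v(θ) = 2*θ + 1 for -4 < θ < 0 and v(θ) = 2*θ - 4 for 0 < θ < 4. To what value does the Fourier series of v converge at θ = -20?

θ = -20 differs from θ = -4 by -2 full period(s), and the series is 8-periodic.
At θ = -4 the one-sided limits are v(-4^-) = 4 and v(-4^+) = -7.
By Dirichlet's theorem the series converges to their average, [(4) + (-7)]/2 = -3/2.

-3/2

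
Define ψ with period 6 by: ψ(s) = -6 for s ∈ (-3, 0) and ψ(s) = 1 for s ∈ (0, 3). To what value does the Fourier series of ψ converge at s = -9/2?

1

s = -9/2 differs from s = 3/2 by -1 full period(s), and the series is 6-periodic.
ψ is continuous at s = 3/2 with value 1, so the series converges to 1 there.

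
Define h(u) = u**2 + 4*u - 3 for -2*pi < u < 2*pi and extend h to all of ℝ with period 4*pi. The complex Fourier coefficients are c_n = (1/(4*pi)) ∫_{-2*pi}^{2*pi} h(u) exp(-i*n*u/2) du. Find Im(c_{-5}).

8/5

Since h is real-valued, Im(c_{-5}) = -(1/(4*pi)) ∫_{-2*pi}^{2*pi} h(u) sin(-5*u/2) du = b_{5}/2.
Integrating by parts twice (tabular method), an antiderivative of (u**2 + 4*u - 3) sin(-5*u/2) is 2*u**2*cos(5*u/2)/5 - 8*u*sin(5*u/2)/25 + 8*u*cos(5*u/2)/5 - 16*sin(5*u/2)/25 - 166*cos(5*u/2)/125; evaluating from -2*pi to 2*pi: ∫_{-2*pi}^{2*pi} (u**2 + 4*u - 3) sin(-5*u/2) du = (-8*pi**2/5 - 16*pi/5 + 166/125) - (-8*pi**2/5 + 166/125 + 16*pi/5) = -32*pi/5.
Hence Im(c_{-5}) = (-1/(4*pi))·(-32*pi/5) = 8/5.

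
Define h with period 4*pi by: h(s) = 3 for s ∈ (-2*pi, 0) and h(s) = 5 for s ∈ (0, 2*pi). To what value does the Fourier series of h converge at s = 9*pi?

5

s = 9*pi differs from s = pi by 2 full period(s), and the series is 4*pi-periodic.
h is continuous at s = pi with value 5, so the series converges to 5 there.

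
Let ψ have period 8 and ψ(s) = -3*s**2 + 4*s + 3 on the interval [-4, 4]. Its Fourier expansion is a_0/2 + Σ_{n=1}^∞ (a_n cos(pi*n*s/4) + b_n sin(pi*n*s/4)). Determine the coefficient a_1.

192/pi**2

a_1 = 1/4 ∫_{-4}^{4} ψ(s) cos(pi*s/4) ds.
Integrating by parts twice (tabular method), an antiderivative of (-3*s**2 + 4*s + 3) cos(pi*s/4) is -12*s**2*sin(pi*s/4)/pi + 16*s*sin(pi*s/4)/pi - 96*s*cos(pi*s/4)/pi**2 + 12*sin(pi*s/4)/pi + 384*sin(pi*s/4)/pi**3 + 64*cos(pi*s/4)/pi**2; evaluating from -4 to 4: ∫_{-4}^{4} (-3*s**2 + 4*s + 3) cos(pi*s/4) ds = (320/pi**2) - (-448/pi**2) = 768/pi**2.
Hence a_1 = (1/4)·(768/pi**2) = 192/pi**2.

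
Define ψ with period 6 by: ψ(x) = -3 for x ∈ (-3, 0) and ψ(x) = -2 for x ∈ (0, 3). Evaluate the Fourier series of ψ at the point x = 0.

-5/2

At x = 0 the one-sided limits are ψ(0^-) = -3 and ψ(0^+) = -2.
By Dirichlet's theorem the series converges to their average, [(-3) + (-2)]/2 = -5/2.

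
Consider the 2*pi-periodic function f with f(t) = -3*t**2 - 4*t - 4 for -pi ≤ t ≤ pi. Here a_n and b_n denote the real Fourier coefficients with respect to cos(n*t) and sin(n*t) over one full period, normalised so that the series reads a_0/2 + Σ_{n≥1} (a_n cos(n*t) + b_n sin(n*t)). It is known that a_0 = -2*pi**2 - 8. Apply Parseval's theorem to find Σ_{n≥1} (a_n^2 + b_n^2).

8*pi**2*(20 + 3*pi**2)/15

Parseval: a_0^2/2 + Σ_{n≥1} (a_n^2+b_n^2) = 1/pi ∫_{-pi}^{pi} f(t)^2 dt = 32 + 80*pi**2/3 + 18*pi**4/5.
Subtract a_0^2/2 = 2*(4 + pi**2)**2: Σ (a_n^2+b_n^2) = 8*pi**2*(20 + 3*pi**2)/15.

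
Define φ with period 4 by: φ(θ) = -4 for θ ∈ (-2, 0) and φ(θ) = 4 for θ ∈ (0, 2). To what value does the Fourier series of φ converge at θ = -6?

θ = -6 differs from θ = -2 by -1 full period(s), and the series is 4-periodic.
At θ = -2 the one-sided limits are φ(-2^-) = 4 and φ(-2^+) = -4.
By Dirichlet's theorem the series converges to their average, [(4) + (-4)]/2 = 0.

0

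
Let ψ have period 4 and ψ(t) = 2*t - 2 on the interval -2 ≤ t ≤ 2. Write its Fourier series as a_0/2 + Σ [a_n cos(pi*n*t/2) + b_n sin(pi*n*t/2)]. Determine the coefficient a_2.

a_2 = 1/2 ∫_{-2}^{2} ψ(t) cos(pi*t) dt.
Integrating by parts (boundary term plus one more integral), an antiderivative of (2*t - 2) cos(pi*t) is 2*t*sin(pi*t)/pi - 2*sin(pi*t)/pi + 2*cos(pi*t)/pi**2; evaluating from -2 to 2: ∫_{-2}^{2} (2*t - 2) cos(pi*t) dt = (2/pi**2) - (2/pi**2) = 0.
Hence a_2 = (1/2)·(0) = 0.

0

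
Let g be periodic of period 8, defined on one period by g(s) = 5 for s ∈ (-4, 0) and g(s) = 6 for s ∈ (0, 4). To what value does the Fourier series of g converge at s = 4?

11/2

s = 4 differs from s = -4 by 1 full period(s), and the series is 8-periodic.
At s = -4 the one-sided limits are g(-4^-) = 6 and g(-4^+) = 5.
By Dirichlet's theorem the series converges to their average, [(6) + (5)]/2 = 11/2.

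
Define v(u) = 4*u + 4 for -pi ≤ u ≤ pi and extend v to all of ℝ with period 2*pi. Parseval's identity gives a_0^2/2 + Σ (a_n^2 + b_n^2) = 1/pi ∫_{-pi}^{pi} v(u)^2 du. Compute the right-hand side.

1/pi ∫_{-pi}^{pi} v(u)^2 du = 1/pi · (32*pi*(3 + pi**2)/3) = 32 + 32*pi**2/3.

32 + 32*pi**2/3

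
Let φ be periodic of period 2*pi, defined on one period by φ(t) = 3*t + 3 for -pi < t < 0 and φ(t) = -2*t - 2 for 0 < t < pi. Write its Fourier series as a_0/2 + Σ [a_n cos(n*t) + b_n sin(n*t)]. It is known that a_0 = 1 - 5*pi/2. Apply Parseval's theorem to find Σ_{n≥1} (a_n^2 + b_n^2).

-5*pi/2 + 29*pi**2/24 + 25/2

Parseval: a_0^2/2 + Σ_{n≥1} (a_n^2+b_n^2) = 1/pi ∫_{-pi}^{pi} φ(t)^2 dt = -5*pi + 13 + 13*pi**2/3.
Subtract a_0^2/2 = (2 - 5*pi)**2/8: Σ (a_n^2+b_n^2) = -5*pi/2 + 29*pi**2/24 + 25/2.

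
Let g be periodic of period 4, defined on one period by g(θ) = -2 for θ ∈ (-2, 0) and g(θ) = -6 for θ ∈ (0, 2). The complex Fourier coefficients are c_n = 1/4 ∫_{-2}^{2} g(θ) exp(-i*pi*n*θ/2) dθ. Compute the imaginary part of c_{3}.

4/(3*pi)

Since g is real-valued, Im(c_{3}) = -1/4 ∫_{-2}^{2} g(θ) sin(3*pi*θ/2) dθ = -b_{3}/2.
Split the integral at the breakpoints.
Directly, an antiderivative of (-2) sin(3*pi*θ/2) is 4*cos(3*pi*θ/2)/(3*pi); evaluating from -2 to 0: ∫_{-2}^{0} (-2) sin(3*pi*θ/2) dθ = (4/(3*pi)) - (-4/(3*pi)) = 8/(3*pi).
Directly, an antiderivative of (-6) sin(3*pi*θ/2) is 4*cos(3*pi*θ/2)/pi; evaluating from 0 to 2: ∫_{0}^{2} (-6) sin(3*pi*θ/2) dθ = (-4/pi) - (4/pi) = -8/pi.
So ∫_{-2}^{2} g(θ) sin(3*pi*θ/2) dθ = -16/(3*pi).
Hence Im(c_{3}) = (-1/4)·(-16/(3*pi)) = 4/(3*pi).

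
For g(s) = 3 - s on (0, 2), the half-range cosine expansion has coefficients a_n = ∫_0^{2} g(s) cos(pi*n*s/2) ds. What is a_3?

8/(9*pi**2)

a_3 = ∫_0^{2} (3 - s) cos(3*pi*s/2) ds.
Integrating by parts (boundary term plus one more integral), an antiderivative of (3 - s) cos(3*pi*s/2) is -2*s*sin(3*pi*s/2)/(3*pi) + 2*sin(3*pi*s/2)/pi - 4*cos(3*pi*s/2)/(9*pi**2); evaluating from 0 to 2: ∫_{0}^{2} (3 - s) cos(3*pi*s/2) ds = (4/(9*pi**2)) - (-4/(9*pi**2)) = 8/(9*pi**2).
Hence a_3 = 8/(9*pi**2).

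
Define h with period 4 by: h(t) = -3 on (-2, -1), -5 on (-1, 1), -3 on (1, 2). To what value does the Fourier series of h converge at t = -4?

t = -4 differs from t = 0 by -1 full period(s), and the series is 4-periodic.
h is continuous at t = 0 with value -5, so the series converges to -5 there.

-5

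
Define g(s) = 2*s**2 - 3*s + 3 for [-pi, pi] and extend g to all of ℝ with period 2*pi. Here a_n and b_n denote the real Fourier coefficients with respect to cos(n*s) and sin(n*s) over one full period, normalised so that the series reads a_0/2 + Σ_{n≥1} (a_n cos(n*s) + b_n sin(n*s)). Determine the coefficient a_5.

-8/25

a_5 = 1/pi ∫_{-pi}^{pi} g(s) cos(5*s) ds.
Integrating by parts twice (tabular method), an antiderivative of (2*s**2 - 3*s + 3) cos(5*s) is 2*s**2*sin(5*s)/5 - 3*s*sin(5*s)/5 + 4*s*cos(5*s)/25 + 71*sin(5*s)/125 - 3*cos(5*s)/25; evaluating from -pi to pi: ∫_{-pi}^{pi} (2*s**2 - 3*s + 3) cos(5*s) ds = (3/25 - 4*pi/25) - (3/25 + 4*pi/25) = -8*pi/25.
Hence a_5 = (1/pi)·(-8*pi/25) = -8/25.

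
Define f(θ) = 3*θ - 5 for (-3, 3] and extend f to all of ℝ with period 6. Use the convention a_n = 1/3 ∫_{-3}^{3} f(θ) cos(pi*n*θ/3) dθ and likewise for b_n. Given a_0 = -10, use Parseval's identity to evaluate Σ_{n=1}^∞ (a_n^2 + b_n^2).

54

Parseval: a_0^2/2 + Σ_{n≥1} (a_n^2+b_n^2) = 1/3 ∫_{-3}^{3} f(θ)^2 dθ = 104.
Subtract a_0^2/2 = 50: Σ (a_n^2+b_n^2) = 54.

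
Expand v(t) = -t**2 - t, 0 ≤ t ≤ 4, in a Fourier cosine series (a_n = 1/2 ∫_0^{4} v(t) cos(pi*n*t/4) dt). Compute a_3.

a_3 = 1/2 ∫_0^{4} (-t**2 - t) cos(3*pi*t/4) dt.
Integrating by parts twice (tabular method), an antiderivative of (-t**2 - t) cos(3*pi*t/4) is -4*t**2*sin(3*pi*t/4)/(3*pi) - 4*t*sin(3*pi*t/4)/(3*pi) - 32*t*cos(3*pi*t/4)/(9*pi**2) + 128*sin(3*pi*t/4)/(27*pi**3) - 16*cos(3*pi*t/4)/(9*pi**2); evaluating from 0 to 4: ∫_{0}^{4} (-t**2 - t) cos(3*pi*t/4) dt = (16/pi**2) - (-16/(9*pi**2)) = 160/(9*pi**2).
Hence a_3 = (1/2)·(160/(9*pi**2)) = 80/(9*pi**2).

80/(9*pi**2)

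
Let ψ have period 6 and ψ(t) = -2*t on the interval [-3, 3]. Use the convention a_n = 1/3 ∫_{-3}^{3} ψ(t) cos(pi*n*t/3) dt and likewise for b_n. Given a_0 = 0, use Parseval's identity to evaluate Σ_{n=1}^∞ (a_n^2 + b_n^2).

24

Parseval: a_0^2/2 + Σ_{n≥1} (a_n^2+b_n^2) = 1/3 ∫_{-3}^{3} ψ(t)^2 dt = 24.
Subtract a_0^2/2 = 0: Σ (a_n^2+b_n^2) = 24.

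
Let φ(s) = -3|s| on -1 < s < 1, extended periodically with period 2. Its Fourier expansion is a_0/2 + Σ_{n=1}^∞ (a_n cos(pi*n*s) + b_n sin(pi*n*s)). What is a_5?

12/(25*pi**2)

a_5 = ∫_{-1}^{1} φ(s) cos(5*pi*s) ds.
φ is even and cos(5*pi*s) is even, so the integrand is even and a_5 = 2 ∫_0^{1} φ(s) cos(5*pi*s) ds.
Integrating by parts (boundary term plus one more integral), an antiderivative of (-3*s) cos(5*pi*s) is -3*s*sin(5*pi*s)/(5*pi) - 3*cos(5*pi*s)/(25*pi**2); evaluating from 0 to 1: ∫_{0}^{1} (-3*s) cos(5*pi*s) ds = (3/(25*pi**2)) - (-3/(25*pi**2)) = 6/(25*pi**2).
Hence a_5 = 2·(6/(25*pi**2)) = 12/(25*pi**2).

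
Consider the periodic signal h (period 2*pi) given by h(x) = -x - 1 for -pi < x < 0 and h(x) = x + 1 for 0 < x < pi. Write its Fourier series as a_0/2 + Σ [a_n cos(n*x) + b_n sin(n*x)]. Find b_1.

b_1 = 1/pi ∫_{-pi}^{pi} h(x) sin(x) dx.
Split the integral at the breakpoints.
Integrating by parts (boundary term plus one more integral), an antiderivative of (-x - 1) sin(x) is x*cos(x) - sin(x) + cos(x); evaluating from -pi to 0: ∫_{-pi}^{0} (-x - 1) sin(x) dx = (1) - (-1 + pi) = 2 - pi.
Integrating by parts (boundary term plus one more integral), an antiderivative of (x + 1) sin(x) is -x*cos(x) + sin(x) - cos(x); evaluating from 0 to pi: ∫_{0}^{pi} (x + 1) sin(x) dx = (1 + pi) - (-1) = 2 + pi.
Summing the pieces and multiplying by (1/pi) gives b_1 = 4/pi.

4/pi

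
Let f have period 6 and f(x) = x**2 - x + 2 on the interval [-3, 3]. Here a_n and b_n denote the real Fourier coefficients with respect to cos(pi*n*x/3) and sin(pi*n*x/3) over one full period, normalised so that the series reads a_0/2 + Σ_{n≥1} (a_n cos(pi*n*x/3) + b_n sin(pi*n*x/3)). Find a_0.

10

a_0 = 1/3 ∫_{-3}^{3} f(x) dx = 1/3 · (30) = 10.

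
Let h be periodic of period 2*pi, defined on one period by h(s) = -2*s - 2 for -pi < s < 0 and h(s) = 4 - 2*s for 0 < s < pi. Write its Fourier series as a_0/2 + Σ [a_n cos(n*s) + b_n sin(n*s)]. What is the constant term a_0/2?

a_0 = 1/pi ∫_{-pi}^{pi} h(s) ds = 1/pi · (2*pi) = 2.
So the constant term a_0/2 = 1.

1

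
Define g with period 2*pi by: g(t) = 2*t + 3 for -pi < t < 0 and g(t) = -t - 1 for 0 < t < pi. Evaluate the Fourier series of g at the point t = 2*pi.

1

t = 2*pi differs from t = 0 by 1 full period(s), and the series is 2*pi-periodic.
At t = 0 the one-sided limits are g(0^-) = 3 and g(0^+) = -1.
By Dirichlet's theorem the series converges to their average, [(3) + (-1)]/2 = 1.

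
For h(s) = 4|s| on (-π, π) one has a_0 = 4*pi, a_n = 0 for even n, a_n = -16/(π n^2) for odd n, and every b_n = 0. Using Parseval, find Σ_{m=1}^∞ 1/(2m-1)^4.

pi**4/96

Parseval: a_0^2/2 + Σ a_n^2 = (1/π) ∫_{-π}^{π} h(s)^2 ds = 32*pi**2/3.
Subtract a_0^2/2 = 8*pi**2: Σ a_n^2 = 8*pi**2/3.
Only odd n contribute, with a_n^2 = 256/(π^2 n^4), so Σ_{m≥1} 1/(2m-1)^4 = π^2·(8*pi**2/3)/256 = pi**4/96.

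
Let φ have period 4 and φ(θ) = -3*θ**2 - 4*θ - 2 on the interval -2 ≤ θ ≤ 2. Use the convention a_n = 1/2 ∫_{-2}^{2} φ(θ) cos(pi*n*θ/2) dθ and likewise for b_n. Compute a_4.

-3/pi**2

a_4 = 1/2 ∫_{-2}^{2} φ(θ) cos(2*pi*θ) dθ.
Integrating by parts twice (tabular method), an antiderivative of (-3*θ**2 - 4*θ - 2) cos(2*pi*θ) is -3*θ**2*sin(2*pi*θ)/(2*pi) - 2*θ*sin(2*pi*θ)/pi - 3*θ*cos(2*pi*θ)/(2*pi**2) - sin(2*pi*θ)/pi + 3*sin(2*pi*θ)/(4*pi**3) - cos(2*pi*θ)/pi**2; evaluating from -2 to 2: ∫_{-2}^{2} (-3*θ**2 - 4*θ - 2) cos(2*pi*θ) dθ = (-4/pi**2) - (2/pi**2) = -6/pi**2.
Hence a_4 = (1/2)·(-6/pi**2) = -3/pi**2.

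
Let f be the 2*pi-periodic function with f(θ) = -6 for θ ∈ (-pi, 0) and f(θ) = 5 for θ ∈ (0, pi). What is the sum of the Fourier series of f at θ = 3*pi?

-1/2

θ = 3*pi differs from θ = pi by 1 full period(s), and the series is 2*pi-periodic.
At θ = pi the one-sided limits are f(pi^-) = 5 and f(pi^+) = -6.
By Dirichlet's theorem the series converges to their average, [(5) + (-6)]/2 = -1/2.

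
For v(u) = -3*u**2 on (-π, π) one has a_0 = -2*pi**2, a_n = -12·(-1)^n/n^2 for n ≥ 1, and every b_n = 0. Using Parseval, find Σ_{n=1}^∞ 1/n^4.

Parseval: a_0^2/2 + Σ a_n^2 = (1/π) ∫_{-π}^{π} v(u)^2 du = 18*pi**4/5.
Subtract a_0^2/2 = 2*pi**4: Σ a_n^2 = 8*pi**4/5.
Since a_n^2 = 144/n^4, Σ 1/n^4 = pi**4/90.

pi**4/90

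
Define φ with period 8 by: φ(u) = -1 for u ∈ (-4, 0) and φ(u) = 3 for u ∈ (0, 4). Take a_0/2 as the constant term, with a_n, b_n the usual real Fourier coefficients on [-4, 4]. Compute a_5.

0

a_5 = 1/4 ∫_{-4}^{4} φ(u) cos(5*pi*u/4) du.
Split the integral at the breakpoints.
Directly, an antiderivative of (-1) cos(5*pi*u/4) is -4*sin(5*pi*u/4)/(5*pi); evaluating from -4 to 0: ∫_{-4}^{0} (-1) cos(5*pi*u/4) du = (0) - (0) = 0.
Directly, an antiderivative of (3) cos(5*pi*u/4) is 12*sin(5*pi*u/4)/(5*pi); evaluating from 0 to 4: ∫_{0}^{4} (3) cos(5*pi*u/4) du = (0) - (0) = 0.
Summing the pieces and multiplying by (1/4) gives a_5 = 0.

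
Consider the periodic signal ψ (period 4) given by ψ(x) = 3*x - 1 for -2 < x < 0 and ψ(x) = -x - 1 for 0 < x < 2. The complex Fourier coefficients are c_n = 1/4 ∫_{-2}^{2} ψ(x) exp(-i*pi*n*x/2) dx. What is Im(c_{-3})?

2/(3*pi)

Since ψ is real-valued, Im(c_{-3}) = -1/4 ∫_{-2}^{2} ψ(x) sin(-3*pi*x/2) dx = b_{3}/2.
Split the integral at the breakpoints.
Integrating by parts (boundary term plus one more integral), an antiderivative of (3*x - 1) sin(-3*pi*x/2) is 2*x*cos(3*pi*x/2)/pi - 4*sin(3*pi*x/2)/(3*pi**2) - 2*cos(3*pi*x/2)/(3*pi); evaluating from -2 to 0: ∫_{-2}^{0} (3*x - 1) sin(-3*pi*x/2) dx = (-2/(3*pi)) - (14/(3*pi)) = -16/(3*pi).
Integrating by parts (boundary term plus one more integral), an antiderivative of (-x - 1) sin(-3*pi*x/2) is -2*x*cos(3*pi*x/2)/(3*pi) + 4*sin(3*pi*x/2)/(9*pi**2) - 2*cos(3*pi*x/2)/(3*pi); evaluating from 0 to 2: ∫_{0}^{2} (-x - 1) sin(-3*pi*x/2) dx = (2/pi) - (-2/(3*pi)) = 8/(3*pi).
So ∫_{-2}^{2} ψ(x) sin(-3*pi*x/2) dx = -8/(3*pi).
Hence Im(c_{-3}) = (-1/4)·(-8/(3*pi)) = 2/(3*pi).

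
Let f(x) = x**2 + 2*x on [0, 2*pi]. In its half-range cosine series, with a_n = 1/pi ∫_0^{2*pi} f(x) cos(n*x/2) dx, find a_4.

a_4 = 1/pi ∫_0^{2*pi} (x**2 + 2*x) cos(2*x) dx.
Integrating by parts twice (tabular method), an antiderivative of (x**2 + 2*x) cos(2*x) is x**2*sin(2*x)/2 + x*sin(2*x) + x*cos(2*x)/2 - sin(2*x)/4 + cos(2*x)/2; evaluating from 0 to 2*pi: ∫_{0}^{2*pi} (x**2 + 2*x) cos(2*x) dx = (1/2 + pi) - (1/2) = pi.
Hence a_4 = (1/pi)·(pi) = 1.

1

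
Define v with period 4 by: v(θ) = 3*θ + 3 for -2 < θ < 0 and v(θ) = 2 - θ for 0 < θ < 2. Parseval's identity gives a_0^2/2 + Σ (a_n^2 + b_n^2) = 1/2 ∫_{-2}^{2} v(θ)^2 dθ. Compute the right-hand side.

13/3

1/2 ∫_{-2}^{2} v(θ)^2 dθ = 1/2 · (26/3) = 13/3.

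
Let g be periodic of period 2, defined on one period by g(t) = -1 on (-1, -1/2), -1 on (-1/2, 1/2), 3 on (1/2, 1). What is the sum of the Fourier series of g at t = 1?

At t = 1 the one-sided limits are g(1^-) = 3 and g(1^+) = -1.
By Dirichlet's theorem the series converges to their average, [(3) + (-1)]/2 = 1.

1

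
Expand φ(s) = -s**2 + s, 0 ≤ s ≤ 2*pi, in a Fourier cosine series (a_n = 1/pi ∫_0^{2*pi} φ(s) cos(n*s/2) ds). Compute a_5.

8*(-1 + 2*pi)/(25*pi)

a_5 = 1/pi ∫_0^{2*pi} (-s**2 + s) cos(5*s/2) ds.
Integrating by parts twice (tabular method), an antiderivative of (-s**2 + s) cos(5*s/2) is -2*s**2*sin(5*s/2)/5 + 2*s*sin(5*s/2)/5 - 8*s*cos(5*s/2)/25 + 16*sin(5*s/2)/125 + 4*cos(5*s/2)/25; evaluating from 0 to 2*pi: ∫_{0}^{2*pi} (-s**2 + s) cos(5*s/2) ds = (-4/25 + 16*pi/25) - (4/25) = -8/25 + 16*pi/25.
Hence a_5 = (1/pi)·(-8/25 + 16*pi/25) = 8*(-1 + 2*pi)/(25*pi).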